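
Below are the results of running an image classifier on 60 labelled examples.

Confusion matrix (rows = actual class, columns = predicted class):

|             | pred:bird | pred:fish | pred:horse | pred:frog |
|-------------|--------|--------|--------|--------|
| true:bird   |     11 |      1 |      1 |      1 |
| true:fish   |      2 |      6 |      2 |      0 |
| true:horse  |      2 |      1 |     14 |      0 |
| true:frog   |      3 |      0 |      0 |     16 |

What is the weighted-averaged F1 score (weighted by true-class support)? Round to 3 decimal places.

Per-class F1 score (2·TP/(2·TP+FP+FN)):
  bird: TP=11, FP=2+2+3=7, FN=1+1+1=3 → 22/32 = 0.6875
  fish: TP=6, FP=1+1+0=2, FN=2+2+0=4 → 12/18 = 0.6667
  horse: TP=14, FP=1+2+0=3, FN=2+1+0=3 → 28/34 = 0.8235
  frog: TP=16, FP=1+0+0=1, FN=3+0+0=3 → 32/36 = 0.8889
Weighted-F1 score = Σ (supportᵢ/N)·F1 scoreᵢ with N=60: (14/60)·0.6875 + (10/60)·0.6667 + (17/60)·0.8235 + (19/60)·0.8889 = 0.786

0.786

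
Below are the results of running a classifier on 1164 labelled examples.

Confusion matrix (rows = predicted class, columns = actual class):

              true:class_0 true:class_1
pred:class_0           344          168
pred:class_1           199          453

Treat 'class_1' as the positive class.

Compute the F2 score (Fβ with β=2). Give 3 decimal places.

Fβ = (1+β²)·TP / ((1+β²)·TP + β²·FN + FP), with β²=4
= 5·453 / (5·453 + 4·168 + 199) = 0.722

0.722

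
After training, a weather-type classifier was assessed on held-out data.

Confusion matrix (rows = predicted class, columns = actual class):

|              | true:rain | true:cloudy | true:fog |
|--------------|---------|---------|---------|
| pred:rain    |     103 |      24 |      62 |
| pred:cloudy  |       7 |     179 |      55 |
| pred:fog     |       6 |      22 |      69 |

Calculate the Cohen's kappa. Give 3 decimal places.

Observed agreement pₒ = trace/N = 351/527 = 0.6660
Expected agreement pₑ = Σ (rowᵢ·colᵢ)/N² = (116·189 + 225·241 + 186·97)/527² = 0.3391
κ = (pₒ − pₑ)/(1 − pₑ) = (0.6660 − 0.3391)/(1 − 0.3391) = 0.495

0.495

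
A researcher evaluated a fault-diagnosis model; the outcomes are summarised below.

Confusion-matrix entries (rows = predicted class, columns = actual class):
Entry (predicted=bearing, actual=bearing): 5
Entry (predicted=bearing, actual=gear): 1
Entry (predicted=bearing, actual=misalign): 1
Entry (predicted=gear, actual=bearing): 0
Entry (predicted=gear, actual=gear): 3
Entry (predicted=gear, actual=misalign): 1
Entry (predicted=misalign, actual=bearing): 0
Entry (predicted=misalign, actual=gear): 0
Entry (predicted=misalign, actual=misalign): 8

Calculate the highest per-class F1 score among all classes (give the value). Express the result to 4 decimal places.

Per-class F1 score (2·TP/(2·TP+FP+FN)):
  bearing: TP=5, FP=1+1=2, FN=0+0=0 → 10/12 = 0.83333
  gear: TP=3, FP=0+1=1, FN=1+0=1 → 6/8 = 0.75000
  misalign: TP=8, FP=0+0=0, FN=1+1=2 → 16/18 = 0.88889
Highest is class 'misalign' with F1 score = 0.8889.

0.8889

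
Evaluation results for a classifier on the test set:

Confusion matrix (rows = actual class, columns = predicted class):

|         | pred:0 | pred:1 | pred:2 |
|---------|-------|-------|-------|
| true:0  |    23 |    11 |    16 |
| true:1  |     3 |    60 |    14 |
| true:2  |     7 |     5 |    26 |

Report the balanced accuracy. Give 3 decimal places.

0.641

Balanced accuracy = mean of per-class recall.
  0: recall = 23/50 = 0.4600
  1: recall = 60/77 = 0.7792
  2: recall = 26/38 = 0.6842
Mean = (0.4600 + 0.7792 + 0.6842) / 3 = 0.641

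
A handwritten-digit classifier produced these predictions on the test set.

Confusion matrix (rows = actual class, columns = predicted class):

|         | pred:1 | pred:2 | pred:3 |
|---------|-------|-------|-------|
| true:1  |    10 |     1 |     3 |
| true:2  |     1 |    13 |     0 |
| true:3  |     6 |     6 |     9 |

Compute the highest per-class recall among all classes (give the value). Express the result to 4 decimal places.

Per-class recall (TP/(TP+FN)):
  1: TP=10, FN=1+3=4 → 10/14 = 0.71429
  2: TP=13, FN=1+0=1 → 13/14 = 0.92857
  3: TP=9, FN=6+6=12 → 9/21 = 0.42857
Highest is class '2' with recall = 0.9286.

0.9286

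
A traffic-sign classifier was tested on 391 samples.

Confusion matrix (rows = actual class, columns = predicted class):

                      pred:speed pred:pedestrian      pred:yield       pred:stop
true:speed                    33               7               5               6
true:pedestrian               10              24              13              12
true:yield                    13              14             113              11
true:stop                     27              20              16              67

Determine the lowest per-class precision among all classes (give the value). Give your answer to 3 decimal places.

0.369

Per-class precision (TP/(TP+FP)):
  speed: TP=33, FP=10+13+27=50 → 33/83 = 0.3976
  pedestrian: TP=24, FP=7+14+20=41 → 24/65 = 0.3692
  yield: TP=113, FP=5+13+16=34 → 113/147 = 0.7687
  stop: TP=67, FP=6+12+11=29 → 67/96 = 0.6979
Lowest is class 'pedestrian' with precision = 0.369.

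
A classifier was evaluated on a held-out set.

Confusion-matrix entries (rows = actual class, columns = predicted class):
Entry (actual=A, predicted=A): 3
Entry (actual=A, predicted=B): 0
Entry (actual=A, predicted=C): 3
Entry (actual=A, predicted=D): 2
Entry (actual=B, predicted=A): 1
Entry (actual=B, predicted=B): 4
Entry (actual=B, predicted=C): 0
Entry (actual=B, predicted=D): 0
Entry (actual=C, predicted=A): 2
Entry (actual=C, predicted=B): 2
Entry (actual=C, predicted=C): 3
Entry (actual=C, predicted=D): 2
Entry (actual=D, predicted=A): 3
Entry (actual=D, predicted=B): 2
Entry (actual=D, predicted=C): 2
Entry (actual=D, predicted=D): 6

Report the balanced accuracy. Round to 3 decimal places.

Balanced accuracy = mean of per-class recall.
  A: recall = 3/8 = 0.3750
  B: recall = 4/5 = 0.8000
  C: recall = 3/9 = 0.3333
  D: recall = 6/13 = 0.4615
Mean = (0.3750 + 0.8000 + 0.3333 + 0.4615) / 4 = 0.492

0.492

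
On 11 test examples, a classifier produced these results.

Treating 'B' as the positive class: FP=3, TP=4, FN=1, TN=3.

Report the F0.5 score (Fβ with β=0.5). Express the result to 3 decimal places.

0.606

Fβ = (1+β²)·TP / ((1+β²)·TP + β²·FN + FP), with β²=1/4
= 1.25·4 / (1.25·4 + 0.25·1 + 3) = 0.606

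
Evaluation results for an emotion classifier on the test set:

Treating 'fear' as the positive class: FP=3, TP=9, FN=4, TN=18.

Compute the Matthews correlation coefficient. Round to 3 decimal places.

0.559

MCC = (TP·TN − FP·FN) / √((TP+FP)(TP+FN)(TN+FP)(TN+FN))
Numerator = 9·18 − 3·4 = 150
Denominator = √(12·13·21·22) = √72072 = 268.4623
MCC = 150 / 268.4623 = 0.559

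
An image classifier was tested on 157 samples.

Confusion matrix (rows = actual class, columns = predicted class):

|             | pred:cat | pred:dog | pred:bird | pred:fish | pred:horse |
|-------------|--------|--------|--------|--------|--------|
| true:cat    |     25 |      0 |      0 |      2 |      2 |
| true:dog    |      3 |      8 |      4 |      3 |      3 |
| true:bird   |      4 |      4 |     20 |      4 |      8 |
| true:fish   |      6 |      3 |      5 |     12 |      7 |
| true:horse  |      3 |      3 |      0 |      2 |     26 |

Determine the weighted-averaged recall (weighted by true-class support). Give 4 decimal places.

0.5796

Per-class recall (TP/(TP+FN)):
  cat: TP=25, FN=0+0+2+2=4 → 25/29 = 0.86207
  dog: TP=8, FN=3+4+3+3=13 → 8/21 = 0.38095
  bird: TP=20, FN=4+4+4+8=20 → 20/40 = 0.50000
  fish: TP=12, FN=6+3+5+7=21 → 12/33 = 0.36364
  horse: TP=26, FN=3+3+0+2=8 → 26/34 = 0.76471
Weighted-recall = Σ (supportᵢ/N)·recallᵢ with N=157: (29/157)·0.86207 + (21/157)·0.38095 + (40/157)·0.50000 + (33/157)·0.36364 + (34/157)·0.76471 = 0.5796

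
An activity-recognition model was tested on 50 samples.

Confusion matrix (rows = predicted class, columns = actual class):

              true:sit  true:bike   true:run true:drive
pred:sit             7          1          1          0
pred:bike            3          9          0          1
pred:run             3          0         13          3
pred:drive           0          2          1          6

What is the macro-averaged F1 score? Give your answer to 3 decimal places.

0.688

Per-class F1 score (2·TP/(2·TP+FP+FN)):
  sit: TP=7, FP=1+1+0=2, FN=3+3+0=6 → 14/22 = 0.6364
  bike: TP=9, FP=3+0+1=4, FN=1+0+2=3 → 18/25 = 0.7200
  run: TP=13, FP=3+0+3=6, FN=1+0+1=2 → 26/34 = 0.7647
  drive: TP=6, FP=0+2+1=3, FN=0+1+3=4 → 12/19 = 0.6316
Macro-F1 score = mean = (0.6364 + 0.7200 + 0.7647 + 0.6316) / 4 = 0.688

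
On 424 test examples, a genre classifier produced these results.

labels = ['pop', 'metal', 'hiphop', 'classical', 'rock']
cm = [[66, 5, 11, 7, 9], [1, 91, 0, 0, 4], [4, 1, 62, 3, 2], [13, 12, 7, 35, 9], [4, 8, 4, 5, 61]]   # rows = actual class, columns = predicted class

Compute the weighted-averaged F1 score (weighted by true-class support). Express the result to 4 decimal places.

0.7333

Per-class F1 score (2·TP/(2·TP+FP+FN)):
  pop: TP=66, FP=1+4+13+4=22, FN=5+11+7+9=32 → 132/186 = 0.70968
  metal: TP=91, FP=5+1+12+8=26, FN=1+0+0+4=5 → 182/213 = 0.85446
  hiphop: TP=62, FP=11+0+7+4=22, FN=4+1+3+2=10 → 124/156 = 0.79487
  classical: TP=35, FP=7+0+3+5=15, FN=13+12+7+9=41 → 70/126 = 0.55556
  rock: TP=61, FP=9+4+2+9=24, FN=4+8+4+5=21 → 122/167 = 0.73054
Weighted-F1 score = Σ (supportᵢ/N)·F1 scoreᵢ with N=424: (98/424)·0.70968 + (96/424)·0.85446 + (72/424)·0.79487 + (76/424)·0.55556 + (82/424)·0.73054 = 0.7333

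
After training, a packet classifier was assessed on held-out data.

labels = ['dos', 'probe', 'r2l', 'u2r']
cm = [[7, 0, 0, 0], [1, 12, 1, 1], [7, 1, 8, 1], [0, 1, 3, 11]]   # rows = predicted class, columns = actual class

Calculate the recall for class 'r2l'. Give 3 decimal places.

0.667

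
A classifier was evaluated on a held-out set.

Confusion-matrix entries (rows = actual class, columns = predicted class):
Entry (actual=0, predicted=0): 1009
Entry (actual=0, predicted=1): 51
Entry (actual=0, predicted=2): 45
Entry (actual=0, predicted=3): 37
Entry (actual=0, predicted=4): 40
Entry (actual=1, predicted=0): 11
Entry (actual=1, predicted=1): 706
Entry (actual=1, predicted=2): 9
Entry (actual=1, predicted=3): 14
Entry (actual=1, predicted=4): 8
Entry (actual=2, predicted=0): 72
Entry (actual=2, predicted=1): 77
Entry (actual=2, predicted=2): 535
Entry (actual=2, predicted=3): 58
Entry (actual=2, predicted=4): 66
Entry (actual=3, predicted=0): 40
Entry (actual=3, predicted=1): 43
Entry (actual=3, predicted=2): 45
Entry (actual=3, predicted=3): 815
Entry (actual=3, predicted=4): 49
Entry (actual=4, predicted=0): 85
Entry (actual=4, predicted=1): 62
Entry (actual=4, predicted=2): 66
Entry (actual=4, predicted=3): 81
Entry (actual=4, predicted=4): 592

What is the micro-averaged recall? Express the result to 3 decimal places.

0.792

Micro-averaging pools counts across classes: ΣTP=3657, ΣFP=959, ΣFN=959.
Micro-recall = TP/(TP+FN) on pooled counts = 0.792 (equals overall accuracy in single-label multiclass).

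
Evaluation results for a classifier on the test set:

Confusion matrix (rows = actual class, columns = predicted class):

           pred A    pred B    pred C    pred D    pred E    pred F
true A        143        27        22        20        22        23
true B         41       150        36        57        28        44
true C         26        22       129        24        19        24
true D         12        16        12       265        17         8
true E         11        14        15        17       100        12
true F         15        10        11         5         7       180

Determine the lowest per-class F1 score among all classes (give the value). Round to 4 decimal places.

Per-class F1 score (2·TP/(2·TP+FP+FN)):
  A: TP=143, FP=41+26+12+11+15=105, FN=27+22+20+22+23=114 → 286/505 = 0.56634
  B: TP=150, FP=27+22+16+14+10=89, FN=41+36+57+28+44=206 → 300/595 = 0.50420
  C: TP=129, FP=22+36+12+15+11=96, FN=26+22+24+19+24=115 → 258/469 = 0.55011
  D: TP=265, FP=20+57+24+17+5=123, FN=12+16+12+17+8=65 → 530/718 = 0.73816
  E: TP=100, FP=22+28+19+17+7=93, FN=11+14+15+17+12=69 → 200/362 = 0.55249
  F: TP=180, FP=23+44+24+8+12=111, FN=15+10+11+5+7=48 → 360/519 = 0.69364
Lowest is class 'B' with F1 score = 0.5042.

0.5042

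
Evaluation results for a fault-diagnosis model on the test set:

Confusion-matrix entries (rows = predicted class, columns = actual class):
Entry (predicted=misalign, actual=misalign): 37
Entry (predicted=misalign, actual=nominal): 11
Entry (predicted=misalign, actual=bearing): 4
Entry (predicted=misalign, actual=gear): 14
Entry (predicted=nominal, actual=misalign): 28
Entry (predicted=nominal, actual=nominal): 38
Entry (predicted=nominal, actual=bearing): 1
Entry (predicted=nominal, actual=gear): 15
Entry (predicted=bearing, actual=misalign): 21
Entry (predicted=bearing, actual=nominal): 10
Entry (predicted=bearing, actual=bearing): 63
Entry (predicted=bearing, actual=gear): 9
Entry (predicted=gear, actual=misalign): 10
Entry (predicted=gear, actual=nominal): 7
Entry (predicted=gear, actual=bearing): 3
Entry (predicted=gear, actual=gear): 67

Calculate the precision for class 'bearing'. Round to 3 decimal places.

0.612

One-vs-rest for 'bearing': TP = diagonal; FP = other classes predicted 'bearing'; FN = 'bearing' predicted as other.
precision = TP/(TP+FP).
bearing: TP=63, FP=21+10+9=40 → 63/103 = 0.6117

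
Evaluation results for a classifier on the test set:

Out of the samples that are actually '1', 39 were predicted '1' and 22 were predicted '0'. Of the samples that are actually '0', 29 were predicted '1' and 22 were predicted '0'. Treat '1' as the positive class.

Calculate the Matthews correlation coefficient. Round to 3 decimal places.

0.072

MCC = (TP·TN − FP·FN) / √((TP+FP)(TP+FN)(TN+FP)(TN+FN))
Numerator = 39·22 − 29·22 = 220
Denominator = √(68·61·51·44) = √9308112 = 3050.9199
MCC = 220 / 3050.9199 = 0.072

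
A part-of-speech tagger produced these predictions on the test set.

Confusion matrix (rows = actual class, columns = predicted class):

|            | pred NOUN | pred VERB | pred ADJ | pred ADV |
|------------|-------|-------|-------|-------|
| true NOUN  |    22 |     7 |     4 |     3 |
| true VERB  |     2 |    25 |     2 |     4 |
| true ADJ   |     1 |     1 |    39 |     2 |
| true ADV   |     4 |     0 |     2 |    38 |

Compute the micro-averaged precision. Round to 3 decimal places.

0.795

Micro-averaging pools counts across classes: ΣTP=124, ΣFP=32, ΣFN=32.
Micro-precision = TP/(TP+FP) on pooled counts = 0.795 (equals overall accuracy in single-label multiclass).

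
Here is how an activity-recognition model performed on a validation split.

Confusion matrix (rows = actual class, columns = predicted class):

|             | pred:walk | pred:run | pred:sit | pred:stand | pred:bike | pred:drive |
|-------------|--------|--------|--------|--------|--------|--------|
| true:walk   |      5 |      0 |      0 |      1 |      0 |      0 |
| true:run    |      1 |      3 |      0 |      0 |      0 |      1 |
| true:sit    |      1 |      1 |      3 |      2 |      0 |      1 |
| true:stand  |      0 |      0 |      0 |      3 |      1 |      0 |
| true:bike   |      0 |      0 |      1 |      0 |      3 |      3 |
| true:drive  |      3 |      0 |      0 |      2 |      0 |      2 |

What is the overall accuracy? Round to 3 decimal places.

0.514

Accuracy = trace / total = (5+3+3+3+3+2=19) / 37 = 19/37 = 0.514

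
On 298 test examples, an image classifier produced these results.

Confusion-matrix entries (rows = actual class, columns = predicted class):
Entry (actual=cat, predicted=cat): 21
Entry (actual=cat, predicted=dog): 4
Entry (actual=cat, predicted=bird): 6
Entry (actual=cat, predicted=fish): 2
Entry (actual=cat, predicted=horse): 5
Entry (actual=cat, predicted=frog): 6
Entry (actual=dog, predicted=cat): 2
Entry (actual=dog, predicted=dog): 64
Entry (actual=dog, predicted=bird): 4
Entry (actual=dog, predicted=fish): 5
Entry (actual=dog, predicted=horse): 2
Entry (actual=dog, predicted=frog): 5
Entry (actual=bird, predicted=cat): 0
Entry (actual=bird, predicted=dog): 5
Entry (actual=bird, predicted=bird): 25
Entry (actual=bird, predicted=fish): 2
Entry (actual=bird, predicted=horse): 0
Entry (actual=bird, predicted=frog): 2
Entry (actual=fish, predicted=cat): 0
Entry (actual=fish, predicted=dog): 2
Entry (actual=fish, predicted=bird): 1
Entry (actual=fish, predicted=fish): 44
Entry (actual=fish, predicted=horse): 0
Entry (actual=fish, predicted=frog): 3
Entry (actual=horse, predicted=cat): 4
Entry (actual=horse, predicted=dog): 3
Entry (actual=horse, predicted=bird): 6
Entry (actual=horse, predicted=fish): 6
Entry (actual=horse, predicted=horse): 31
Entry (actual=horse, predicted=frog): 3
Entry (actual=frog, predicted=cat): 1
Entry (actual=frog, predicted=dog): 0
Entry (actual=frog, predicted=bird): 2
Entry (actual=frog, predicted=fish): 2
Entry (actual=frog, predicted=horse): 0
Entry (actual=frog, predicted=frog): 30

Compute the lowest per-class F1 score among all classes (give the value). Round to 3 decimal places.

Per-class F1 score (2·TP/(2·TP+FP+FN)):
  cat: TP=21, FP=2+0+0+4+1=7, FN=4+6+2+5+6=23 → 42/72 = 0.5833
  dog: TP=64, FP=4+5+2+3+0=14, FN=2+4+5+2+5=18 → 128/160 = 0.8000
  bird: TP=25, FP=6+4+1+6+2=19, FN=0+5+2+0+2=9 → 50/78 = 0.6410
  fish: TP=44, FP=2+5+2+6+2=17, FN=0+2+1+0+3=6 → 88/111 = 0.7928
  horse: TP=31, FP=5+2+0+0+0=7, FN=4+3+6+6+3=22 → 62/91 = 0.6813
  frog: TP=30, FP=6+5+2+3+3=19, FN=1+0+2+2+0=5 → 60/84 = 0.7143
Lowest is class 'cat' with F1 score = 0.583.

0.583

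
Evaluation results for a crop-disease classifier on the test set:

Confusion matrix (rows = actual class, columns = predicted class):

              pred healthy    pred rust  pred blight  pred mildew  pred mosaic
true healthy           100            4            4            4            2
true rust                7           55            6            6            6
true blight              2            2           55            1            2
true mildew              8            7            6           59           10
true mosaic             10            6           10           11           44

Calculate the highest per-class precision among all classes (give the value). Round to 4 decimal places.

Per-class precision (TP/(TP+FP)):
  healthy: TP=100, FP=7+2+8+10=27 → 100/127 = 0.78740
  rust: TP=55, FP=4+2+7+6=19 → 55/74 = 0.74324
  blight: TP=55, FP=4+6+6+10=26 → 55/81 = 0.67901
  mildew: TP=59, FP=4+6+1+11=22 → 59/81 = 0.72840
  mosaic: TP=44, FP=2+6+2+10=20 → 44/64 = 0.68750
Highest is class 'healthy' with precision = 0.7874.

0.7874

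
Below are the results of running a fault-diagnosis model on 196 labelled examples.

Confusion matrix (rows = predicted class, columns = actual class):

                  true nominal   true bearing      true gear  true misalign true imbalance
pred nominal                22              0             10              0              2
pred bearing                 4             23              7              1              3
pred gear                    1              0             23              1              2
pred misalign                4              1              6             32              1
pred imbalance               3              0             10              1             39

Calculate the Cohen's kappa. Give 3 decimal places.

0.637

Observed agreement pₒ = trace/N = 139/196 = 0.7092
Expected agreement pₑ = Σ (rowᵢ·colᵢ)/N² = (34·34 + 24·38 + 56·27 + 35·44 + 47·53)/196² = 0.1981
κ = (pₒ − pₑ)/(1 − pₑ) = (0.7092 − 0.1981)/(1 − 0.1981) = 0.637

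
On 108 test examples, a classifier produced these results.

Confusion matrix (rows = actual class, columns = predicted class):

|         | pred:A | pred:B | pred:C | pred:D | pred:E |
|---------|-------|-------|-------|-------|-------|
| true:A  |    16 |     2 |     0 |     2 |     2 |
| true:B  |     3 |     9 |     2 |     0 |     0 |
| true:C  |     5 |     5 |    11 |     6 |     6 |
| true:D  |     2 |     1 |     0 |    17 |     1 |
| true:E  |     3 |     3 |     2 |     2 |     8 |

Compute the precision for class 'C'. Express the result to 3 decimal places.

0.733

Take TP from the diagonal, FP from the rest of the 'C' prediction marginal, FN from the rest of the 'C' actual marginal.
precision = TP/(TP+FP).
C: TP=11, FP=0+2+0+2=4 → 11/15 = 0.7333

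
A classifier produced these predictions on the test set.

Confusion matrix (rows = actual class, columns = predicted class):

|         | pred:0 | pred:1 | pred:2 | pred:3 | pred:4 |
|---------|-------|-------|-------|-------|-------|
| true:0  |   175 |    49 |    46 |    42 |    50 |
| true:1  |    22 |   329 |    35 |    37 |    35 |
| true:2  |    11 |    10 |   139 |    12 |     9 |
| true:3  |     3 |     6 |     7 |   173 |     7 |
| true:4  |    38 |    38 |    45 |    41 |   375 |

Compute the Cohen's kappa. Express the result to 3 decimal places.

Observed agreement pₒ = trace/N = 1191/1734 = 0.6869
Expected agreement pₑ = Σ (rowᵢ·colᵢ)/N² = (362·249 + 458·432 + 181·272 + 196·305 + 537·476)/1734² = 0.2171
κ = (pₒ − pₑ)/(1 − pₑ) = (0.6869 − 0.2171)/(1 − 0.2171) = 0.600

0.600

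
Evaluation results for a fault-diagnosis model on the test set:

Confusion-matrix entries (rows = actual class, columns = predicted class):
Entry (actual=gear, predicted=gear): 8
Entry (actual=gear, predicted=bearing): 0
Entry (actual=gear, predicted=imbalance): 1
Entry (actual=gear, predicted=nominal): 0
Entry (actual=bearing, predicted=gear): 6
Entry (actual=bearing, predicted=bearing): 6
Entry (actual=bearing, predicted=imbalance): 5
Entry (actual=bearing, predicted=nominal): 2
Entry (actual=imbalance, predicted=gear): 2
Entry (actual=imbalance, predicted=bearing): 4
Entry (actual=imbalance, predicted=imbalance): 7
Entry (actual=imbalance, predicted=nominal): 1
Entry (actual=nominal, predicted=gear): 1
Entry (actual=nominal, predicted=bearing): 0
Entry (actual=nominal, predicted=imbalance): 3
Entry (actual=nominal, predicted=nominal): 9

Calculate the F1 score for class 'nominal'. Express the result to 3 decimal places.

Take TP from the diagonal, FP from the rest of the 'nominal' prediction marginal, FN from the rest of the 'nominal' actual marginal.
F1 score = 2·TP/(2·TP+FP+FN).
nominal: TP=9, FP=0+2+1=3, FN=1+0+3=4 → 18/25 = 0.7200

0.720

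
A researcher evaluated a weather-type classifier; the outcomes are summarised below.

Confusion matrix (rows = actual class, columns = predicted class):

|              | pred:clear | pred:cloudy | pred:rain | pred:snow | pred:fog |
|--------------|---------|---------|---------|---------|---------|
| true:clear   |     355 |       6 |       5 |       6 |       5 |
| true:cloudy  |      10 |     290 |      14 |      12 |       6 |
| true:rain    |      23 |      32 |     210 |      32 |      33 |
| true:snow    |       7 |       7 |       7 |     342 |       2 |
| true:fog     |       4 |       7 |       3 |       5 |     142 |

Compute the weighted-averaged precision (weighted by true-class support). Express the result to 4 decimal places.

0.8581

Per-class precision (TP/(TP+FP)):
  clear: TP=355, FP=10+23+7+4=44 → 355/399 = 0.88972
  cloudy: TP=290, FP=6+32+7+7=52 → 290/342 = 0.84795
  rain: TP=210, FP=5+14+7+3=29 → 210/239 = 0.87866
  snow: TP=342, FP=6+12+32+5=55 → 342/397 = 0.86146
  fog: TP=142, FP=5+6+33+2=46 → 142/188 = 0.75532
Weighted-precision = Σ (supportᵢ/N)·precisionᵢ with N=1565: (377/1565)·0.88972 + (332/1565)·0.84795 + (330/1565)·0.87866 + (365/1565)·0.86146 + (161/1565)·0.75532 = 0.8581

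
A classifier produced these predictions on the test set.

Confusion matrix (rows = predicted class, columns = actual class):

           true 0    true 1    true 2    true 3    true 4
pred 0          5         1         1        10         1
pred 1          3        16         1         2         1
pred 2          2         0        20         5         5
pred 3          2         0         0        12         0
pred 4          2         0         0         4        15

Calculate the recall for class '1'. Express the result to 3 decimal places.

0.941

recall = TP/(TP+FN).
1: TP=16, FN=1+0+0+0=1 → 16/17 = 0.9412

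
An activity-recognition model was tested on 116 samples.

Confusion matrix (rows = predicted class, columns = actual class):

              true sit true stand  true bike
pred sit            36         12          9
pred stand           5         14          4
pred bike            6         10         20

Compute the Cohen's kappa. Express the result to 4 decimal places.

0.3909

Observed agreement pₒ = trace/N = 70/116 = 0.60345
Expected agreement pₑ = Σ (rowᵢ·colᵢ)/N² = (47·57 + 36·23 + 33·36)/116² = 0.34891
κ = (pₒ − pₑ)/(1 − pₑ) = (0.60345 − 0.34891)/(1 − 0.34891) = 0.3909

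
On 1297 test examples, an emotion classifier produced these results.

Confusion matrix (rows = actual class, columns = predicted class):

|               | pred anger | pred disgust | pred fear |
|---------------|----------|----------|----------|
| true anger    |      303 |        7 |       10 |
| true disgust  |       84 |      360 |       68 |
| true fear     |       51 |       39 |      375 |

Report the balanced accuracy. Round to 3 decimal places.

0.819

Balanced accuracy = mean of per-class recall.
  anger: recall = 303/320 = 0.9469
  disgust: recall = 360/512 = 0.7031
  fear: recall = 375/465 = 0.8065
Mean = (0.9469 + 0.7031 + 0.8065) / 3 = 0.819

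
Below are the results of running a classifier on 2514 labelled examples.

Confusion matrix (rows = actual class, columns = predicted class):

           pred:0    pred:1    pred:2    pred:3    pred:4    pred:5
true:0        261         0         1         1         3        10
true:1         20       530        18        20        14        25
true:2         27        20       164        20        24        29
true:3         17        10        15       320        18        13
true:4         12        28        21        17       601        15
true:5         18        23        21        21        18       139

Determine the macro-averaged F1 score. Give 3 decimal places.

0.764

Per-class F1 score (2·TP/(2·TP+FP+FN)):
  0: TP=261, FP=20+27+17+12+18=94, FN=0+1+1+3+10=15 → 522/631 = 0.8273
  1: TP=530, FP=0+20+10+28+23=81, FN=20+18+20+14+25=97 → 1060/1238 = 0.8562
  2: TP=164, FP=1+18+15+21+21=76, FN=27+20+20+24+29=120 → 328/524 = 0.6260
  3: TP=320, FP=1+20+20+17+21=79, FN=17+10+15+18+13=73 → 640/792 = 0.8081
  4: TP=601, FP=3+14+24+18+18=77, FN=12+28+21+17+15=93 → 1202/1372 = 0.8761
  5: TP=139, FP=10+25+29+13+15=92, FN=18+23+21+21+18=101 → 278/471 = 0.5902
Macro-F1 score = mean = (0.8273 + 0.8562 + 0.6260 + 0.8081 + 0.8761 + 0.5902) / 6 = 0.764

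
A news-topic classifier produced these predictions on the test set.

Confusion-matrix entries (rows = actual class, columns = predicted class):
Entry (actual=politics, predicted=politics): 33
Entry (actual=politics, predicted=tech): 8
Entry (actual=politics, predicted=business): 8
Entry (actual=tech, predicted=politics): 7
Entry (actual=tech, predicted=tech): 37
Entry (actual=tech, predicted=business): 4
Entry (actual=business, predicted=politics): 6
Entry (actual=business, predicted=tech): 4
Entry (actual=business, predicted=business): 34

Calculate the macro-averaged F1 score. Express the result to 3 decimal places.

Per-class F1 score (2·TP/(2·TP+FP+FN)):
  politics: TP=33, FP=7+6=13, FN=8+8=16 → 66/95 = 0.6947
  tech: TP=37, FP=8+4=12, FN=7+4=11 → 74/97 = 0.7629
  business: TP=34, FP=8+4=12, FN=6+4=10 → 68/90 = 0.7556
Macro-F1 score = mean = (0.6947 + 0.7629 + 0.7556) / 3 = 0.738

0.738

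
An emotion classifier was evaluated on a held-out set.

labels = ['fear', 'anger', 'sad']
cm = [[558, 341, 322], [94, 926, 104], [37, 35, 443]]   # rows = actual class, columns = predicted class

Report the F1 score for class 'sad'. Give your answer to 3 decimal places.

0.640

One-vs-rest for 'sad': TP = diagonal; FP = other classes predicted 'sad'; FN = 'sad' predicted as other.
F1 score = 2·TP/(2·TP+FP+FN).
sad: TP=443, FP=322+104=426, FN=37+35=72 → 886/1384 = 0.6402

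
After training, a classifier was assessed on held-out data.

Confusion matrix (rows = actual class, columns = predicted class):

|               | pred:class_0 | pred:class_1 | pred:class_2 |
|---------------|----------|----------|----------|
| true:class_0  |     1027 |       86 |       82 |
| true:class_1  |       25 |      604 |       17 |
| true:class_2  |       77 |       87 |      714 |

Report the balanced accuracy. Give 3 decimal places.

Balanced accuracy = mean of per-class recall.
  class_0: recall = 1027/1195 = 0.8594
  class_1: recall = 604/646 = 0.9350
  class_2: recall = 714/878 = 0.8132
Mean = (0.8594 + 0.9350 + 0.8132) / 3 = 0.869

0.869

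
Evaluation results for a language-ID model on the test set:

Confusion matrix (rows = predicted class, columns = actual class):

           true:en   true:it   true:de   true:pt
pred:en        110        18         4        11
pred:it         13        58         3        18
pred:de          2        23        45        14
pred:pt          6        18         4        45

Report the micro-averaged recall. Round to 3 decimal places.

Micro-averaging pools counts across classes: ΣTP=258, ΣFP=134, ΣFN=134.
Micro-recall = TP/(TP+FN) on pooled counts = 0.658 (equals overall accuracy in single-label multiclass).

0.658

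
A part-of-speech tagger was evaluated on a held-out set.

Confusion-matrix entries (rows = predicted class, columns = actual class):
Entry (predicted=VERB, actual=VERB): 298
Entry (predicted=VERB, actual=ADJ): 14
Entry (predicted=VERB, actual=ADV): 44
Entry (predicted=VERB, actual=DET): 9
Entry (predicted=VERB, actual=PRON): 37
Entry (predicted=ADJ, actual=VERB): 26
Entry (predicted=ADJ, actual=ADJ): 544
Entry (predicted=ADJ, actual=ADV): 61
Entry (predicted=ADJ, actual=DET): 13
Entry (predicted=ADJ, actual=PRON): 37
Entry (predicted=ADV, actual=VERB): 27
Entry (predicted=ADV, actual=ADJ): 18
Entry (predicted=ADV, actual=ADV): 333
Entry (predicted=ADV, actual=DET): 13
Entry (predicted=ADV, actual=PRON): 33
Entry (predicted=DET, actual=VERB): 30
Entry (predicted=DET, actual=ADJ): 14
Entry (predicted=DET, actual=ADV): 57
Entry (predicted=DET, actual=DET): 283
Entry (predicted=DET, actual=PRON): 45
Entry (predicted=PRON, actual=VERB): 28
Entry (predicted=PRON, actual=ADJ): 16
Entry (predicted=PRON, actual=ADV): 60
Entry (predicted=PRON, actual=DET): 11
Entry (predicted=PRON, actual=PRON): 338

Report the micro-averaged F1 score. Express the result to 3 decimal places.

Micro-averaging pools counts across classes: ΣTP=1796, ΣFP=593, ΣFN=593.
Micro-F1 score = 2·TP/(2·TP+FP+FN) on pooled counts = 0.752 (equals overall accuracy in single-label multiclass).

0.752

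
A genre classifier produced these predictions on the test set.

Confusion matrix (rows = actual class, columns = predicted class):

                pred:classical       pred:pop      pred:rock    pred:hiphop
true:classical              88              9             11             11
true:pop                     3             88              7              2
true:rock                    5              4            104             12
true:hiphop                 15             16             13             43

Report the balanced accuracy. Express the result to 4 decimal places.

Balanced accuracy = mean of per-class recall.
  classical: recall = 88/119 = 0.73950
  pop: recall = 88/100 = 0.88000
  rock: recall = 104/125 = 0.83200
  hiphop: recall = 43/87 = 0.49425
Mean = (0.73950 + 0.88000 + 0.83200 + 0.49425) / 4 = 0.7364

0.7364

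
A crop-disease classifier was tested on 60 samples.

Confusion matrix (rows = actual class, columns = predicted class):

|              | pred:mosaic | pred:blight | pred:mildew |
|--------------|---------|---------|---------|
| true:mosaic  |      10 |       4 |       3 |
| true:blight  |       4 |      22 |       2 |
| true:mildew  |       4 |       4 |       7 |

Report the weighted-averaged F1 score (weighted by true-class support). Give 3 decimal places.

0.646

Per-class F1 score (2·TP/(2·TP+FP+FN)):
  mosaic: TP=10, FP=4+4=8, FN=4+3=7 → 20/35 = 0.5714
  blight: TP=22, FP=4+4=8, FN=4+2=6 → 44/58 = 0.7586
  mildew: TP=7, FP=3+2=5, FN=4+4=8 → 14/27 = 0.5185
Weighted-F1 score = Σ (supportᵢ/N)·F1 scoreᵢ with N=60: (17/60)·0.5714 + (28/60)·0.7586 + (15/60)·0.5185 = 0.646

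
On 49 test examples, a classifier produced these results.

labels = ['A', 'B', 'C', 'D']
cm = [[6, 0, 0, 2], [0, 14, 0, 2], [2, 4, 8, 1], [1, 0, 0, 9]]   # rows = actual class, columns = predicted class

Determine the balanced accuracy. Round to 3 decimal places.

Balanced accuracy = mean of per-class recall.
  A: recall = 6/8 = 0.7500
  B: recall = 14/16 = 0.8750
  C: recall = 8/15 = 0.5333
  D: recall = 9/10 = 0.9000
Mean = (0.7500 + 0.8750 + 0.5333 + 0.9000) / 4 = 0.765

0.765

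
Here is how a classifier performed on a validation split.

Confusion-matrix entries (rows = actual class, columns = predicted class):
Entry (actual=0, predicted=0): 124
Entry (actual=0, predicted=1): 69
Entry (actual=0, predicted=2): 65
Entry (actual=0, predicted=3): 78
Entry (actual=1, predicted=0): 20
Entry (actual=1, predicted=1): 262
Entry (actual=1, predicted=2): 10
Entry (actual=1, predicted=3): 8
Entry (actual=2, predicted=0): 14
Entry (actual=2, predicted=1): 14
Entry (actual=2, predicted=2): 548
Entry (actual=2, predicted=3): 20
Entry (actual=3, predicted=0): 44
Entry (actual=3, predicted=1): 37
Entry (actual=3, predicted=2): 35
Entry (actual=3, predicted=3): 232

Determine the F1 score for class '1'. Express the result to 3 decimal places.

F1 score = 2·TP/(2·TP+FP+FN).
1: TP=262, FP=69+14+37=120, FN=20+10+8=38 → 524/682 = 0.7683

0.768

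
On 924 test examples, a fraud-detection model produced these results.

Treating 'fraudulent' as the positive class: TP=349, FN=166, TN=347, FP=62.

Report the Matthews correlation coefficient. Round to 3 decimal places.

0.526

MCC = (TP·TN − FP·FN) / √((TP+FP)(TP+FN)(TN+FP)(TN+FN))
Numerator = 349·347 − 62·166 = 110811
Denominator = √(411·515·409·513) = √44410915305 = 210738.9743
MCC = 110811 / 210738.9743 = 0.526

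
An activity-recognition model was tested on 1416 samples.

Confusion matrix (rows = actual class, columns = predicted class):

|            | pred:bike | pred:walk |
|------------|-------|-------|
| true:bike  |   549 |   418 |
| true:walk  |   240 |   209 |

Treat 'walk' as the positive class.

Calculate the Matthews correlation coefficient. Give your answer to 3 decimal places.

0.031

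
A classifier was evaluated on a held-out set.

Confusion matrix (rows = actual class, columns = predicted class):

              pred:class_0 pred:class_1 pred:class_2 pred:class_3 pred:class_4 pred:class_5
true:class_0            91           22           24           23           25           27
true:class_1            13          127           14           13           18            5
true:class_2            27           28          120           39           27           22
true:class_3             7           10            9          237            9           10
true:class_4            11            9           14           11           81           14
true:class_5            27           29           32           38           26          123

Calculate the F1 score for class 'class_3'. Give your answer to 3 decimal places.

Take TP from the diagonal, FP from the rest of the 'class_3' prediction marginal, FN from the rest of the 'class_3' actual marginal.
F1 score = 2·TP/(2·TP+FP+FN).
class_3: TP=237, FP=23+13+39+11+38=124, FN=7+10+9+9+10=45 → 474/643 = 0.7372

0.737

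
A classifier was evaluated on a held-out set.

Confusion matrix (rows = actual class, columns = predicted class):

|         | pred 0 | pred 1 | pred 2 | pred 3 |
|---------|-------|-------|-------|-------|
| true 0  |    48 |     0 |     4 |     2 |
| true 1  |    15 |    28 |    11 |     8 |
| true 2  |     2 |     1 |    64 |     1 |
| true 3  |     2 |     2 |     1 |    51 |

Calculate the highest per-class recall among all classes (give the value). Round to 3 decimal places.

Per-class recall (TP/(TP+FN)):
  0: TP=48, FN=0+4+2=6 → 48/54 = 0.8889
  1: TP=28, FN=15+11+8=34 → 28/62 = 0.4516
  2: TP=64, FN=2+1+1=4 → 64/68 = 0.9412
  3: TP=51, FN=2+2+1=5 → 51/56 = 0.9107
Highest is class '2' with recall = 0.941.

0.941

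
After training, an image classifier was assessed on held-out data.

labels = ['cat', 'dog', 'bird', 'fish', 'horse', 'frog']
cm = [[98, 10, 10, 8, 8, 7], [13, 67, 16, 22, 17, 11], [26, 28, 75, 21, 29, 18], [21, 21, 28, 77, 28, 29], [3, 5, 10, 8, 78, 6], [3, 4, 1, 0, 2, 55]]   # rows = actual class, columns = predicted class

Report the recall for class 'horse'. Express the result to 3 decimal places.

Take TP from the diagonal, FP from the rest of the 'horse' prediction marginal, FN from the rest of the 'horse' actual marginal.
recall = TP/(TP+FN).
horse: TP=78, FN=3+5+10+8+6=32 → 78/110 = 0.7091

0.709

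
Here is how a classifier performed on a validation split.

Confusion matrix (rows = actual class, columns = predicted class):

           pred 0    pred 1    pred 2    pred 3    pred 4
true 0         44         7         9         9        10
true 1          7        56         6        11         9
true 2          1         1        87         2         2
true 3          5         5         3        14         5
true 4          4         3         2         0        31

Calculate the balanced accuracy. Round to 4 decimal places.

0.6668

Balanced accuracy = mean of per-class recall.
  0: recall = 44/79 = 0.55696
  1: recall = 56/89 = 0.62921
  2: recall = 87/93 = 0.93548
  3: recall = 14/32 = 0.43750
  4: recall = 31/40 = 0.77500
Mean = (0.55696 + 0.62921 + 0.93548 + 0.43750 + 0.77500) / 5 = 0.6668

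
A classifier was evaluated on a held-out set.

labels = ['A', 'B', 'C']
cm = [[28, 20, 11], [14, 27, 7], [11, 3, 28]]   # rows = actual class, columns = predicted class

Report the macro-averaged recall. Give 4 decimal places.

0.5679

Per-class recall (TP/(TP+FN)):
  A: TP=28, FN=20+11=31 → 28/59 = 0.47458
  B: TP=27, FN=14+7=21 → 27/48 = 0.56250
  C: TP=28, FN=11+3=14 → 28/42 = 0.66667
Macro-recall = mean = (0.47458 + 0.56250 + 0.66667) / 3 = 0.5679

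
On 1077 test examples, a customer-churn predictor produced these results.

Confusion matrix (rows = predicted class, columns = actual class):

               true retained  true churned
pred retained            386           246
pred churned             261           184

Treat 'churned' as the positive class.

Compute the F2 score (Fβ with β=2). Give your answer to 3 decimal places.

0.425

Fβ = (1+β²)·TP / ((1+β²)·TP + β²·FN + FP), with β²=4
= 5·184 / (5·184 + 4·246 + 261) = 0.425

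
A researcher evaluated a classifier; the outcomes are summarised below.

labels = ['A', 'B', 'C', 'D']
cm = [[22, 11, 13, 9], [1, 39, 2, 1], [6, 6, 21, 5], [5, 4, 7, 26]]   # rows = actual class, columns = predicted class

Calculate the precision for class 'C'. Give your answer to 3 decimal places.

precision = TP/(TP+FP).
C: TP=21, FP=13+2+7=22 → 21/43 = 0.4884

0.488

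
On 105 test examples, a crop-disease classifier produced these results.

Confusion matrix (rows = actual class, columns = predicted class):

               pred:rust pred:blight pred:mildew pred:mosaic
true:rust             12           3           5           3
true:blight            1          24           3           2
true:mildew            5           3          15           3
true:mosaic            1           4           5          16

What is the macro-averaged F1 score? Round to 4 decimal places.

0.6292

Per-class F1 score (2·TP/(2·TP+FP+FN)):
  rust: TP=12, FP=1+5+1=7, FN=3+5+3=11 → 24/42 = 0.57143
  blight: TP=24, FP=3+3+4=10, FN=1+3+2=6 → 48/64 = 0.75000
  mildew: TP=15, FP=5+3+5=13, FN=5+3+3=11 → 30/54 = 0.55556
  mosaic: TP=16, FP=3+2+3=8, FN=1+4+5=10 → 32/50 = 0.64000
Macro-F1 score = mean = (0.57143 + 0.75000 + 0.55556 + 0.64000) / 4 = 0.6292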